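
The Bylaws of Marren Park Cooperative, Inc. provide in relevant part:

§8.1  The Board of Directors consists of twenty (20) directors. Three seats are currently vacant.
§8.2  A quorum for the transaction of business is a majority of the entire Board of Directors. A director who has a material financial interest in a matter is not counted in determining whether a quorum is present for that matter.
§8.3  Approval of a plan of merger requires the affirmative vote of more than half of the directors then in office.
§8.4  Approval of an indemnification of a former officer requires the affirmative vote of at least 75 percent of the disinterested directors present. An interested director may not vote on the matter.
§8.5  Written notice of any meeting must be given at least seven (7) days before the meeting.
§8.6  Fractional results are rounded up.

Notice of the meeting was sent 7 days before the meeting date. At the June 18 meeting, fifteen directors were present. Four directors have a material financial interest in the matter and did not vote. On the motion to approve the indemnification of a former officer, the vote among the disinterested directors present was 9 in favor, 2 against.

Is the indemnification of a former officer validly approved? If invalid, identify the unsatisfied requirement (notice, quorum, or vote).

Notice: 7 days given; 7 required (7 ≥ 7). Satisfied.
Quorum: 15 present, but the 4 interested directors do not count, leaving 11. Quorum is 11. Satisfied.
Vote: the indemnification of a former officer requires three-fourths of the disinterested directors present (15 − 4 = 11). 3/4 of 11 = 8.25, rounded up to 9, so 9 affirmative votes are needed; 9 voted in favor. Satisfied.

Valid — all requirements satisfied.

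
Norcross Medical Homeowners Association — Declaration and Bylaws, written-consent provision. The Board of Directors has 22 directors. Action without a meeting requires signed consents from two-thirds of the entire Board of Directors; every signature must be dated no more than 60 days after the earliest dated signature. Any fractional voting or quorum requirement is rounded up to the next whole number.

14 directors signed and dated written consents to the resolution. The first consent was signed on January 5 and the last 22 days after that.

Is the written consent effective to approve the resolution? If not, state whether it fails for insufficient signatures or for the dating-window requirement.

Not effective — insufficient signatures.

Signatures required: two-thirds of 22 — 2/3 of 22 = 14.67, rounded up to 15, so 15 needed; 14 signed. Insufficient.
Dating window: the latest signature is 22 days after the earliest; the limit is 60 days. Within the window.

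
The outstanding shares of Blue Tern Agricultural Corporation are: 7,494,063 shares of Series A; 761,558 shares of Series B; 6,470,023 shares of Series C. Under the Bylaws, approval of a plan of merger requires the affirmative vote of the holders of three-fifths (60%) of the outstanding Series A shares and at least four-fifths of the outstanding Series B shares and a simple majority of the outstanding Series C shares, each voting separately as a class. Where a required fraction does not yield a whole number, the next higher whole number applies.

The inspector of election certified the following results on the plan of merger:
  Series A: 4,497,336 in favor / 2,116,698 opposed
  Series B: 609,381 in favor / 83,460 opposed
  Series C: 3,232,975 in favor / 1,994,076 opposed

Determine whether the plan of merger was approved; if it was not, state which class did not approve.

Series A: 3/5 of 7494063 = 4496437.80, rounded up to 4496438; 4,496,438 required, 4,497,336 in favor — approved.
Series B: 4/5 of 761558 = 609246.40, rounded up to 609247; 609,247 required, 609,381 in favor — approved.
Series C: a majority of 6470023 is 3235012; 3,235,012 required, 3,232,975 in favor — not approved.

Not approved — the Series C shares did not give the required vote.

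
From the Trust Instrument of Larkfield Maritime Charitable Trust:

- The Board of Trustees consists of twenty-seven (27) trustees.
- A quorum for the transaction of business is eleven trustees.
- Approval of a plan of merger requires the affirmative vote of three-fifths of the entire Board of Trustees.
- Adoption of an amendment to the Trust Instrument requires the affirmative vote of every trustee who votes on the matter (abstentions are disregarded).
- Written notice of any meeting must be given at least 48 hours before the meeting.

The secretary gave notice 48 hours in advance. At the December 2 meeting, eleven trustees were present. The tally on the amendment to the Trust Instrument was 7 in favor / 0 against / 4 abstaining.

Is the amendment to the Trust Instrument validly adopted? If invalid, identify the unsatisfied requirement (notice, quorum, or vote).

Notice: 48 hours given; 48 required (48 ≥ 48). Satisfied.
Quorum: 11 present; quorum is 11. Satisfied.
Vote: the amendment to the Trust Instrument requires the unanimous vote of the votes cast (11 present − 4 abstaining = 7). Unanimous means all 7, so 7 affirmative votes are needed; 7 voted in favor. Satisfied.

Valid — all requirements satisfied.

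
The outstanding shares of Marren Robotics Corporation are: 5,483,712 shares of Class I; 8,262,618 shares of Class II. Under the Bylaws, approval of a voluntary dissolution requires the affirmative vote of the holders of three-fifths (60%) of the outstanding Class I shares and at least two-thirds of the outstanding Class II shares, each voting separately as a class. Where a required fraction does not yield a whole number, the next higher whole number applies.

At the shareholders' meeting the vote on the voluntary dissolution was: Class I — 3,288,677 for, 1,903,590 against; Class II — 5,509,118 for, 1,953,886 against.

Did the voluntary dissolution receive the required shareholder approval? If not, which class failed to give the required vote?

Class I: 3/5 of 5483712 = 3290227.20, rounded up to 3290228; 3,290,228 required, 3,288,677 in favor — not approved.
Class II: 2/3 of 8262618 = 5508412; 5,508,412 required, 5,509,118 in favor — approved.

Not approved — the Class I shares did not give the required vote.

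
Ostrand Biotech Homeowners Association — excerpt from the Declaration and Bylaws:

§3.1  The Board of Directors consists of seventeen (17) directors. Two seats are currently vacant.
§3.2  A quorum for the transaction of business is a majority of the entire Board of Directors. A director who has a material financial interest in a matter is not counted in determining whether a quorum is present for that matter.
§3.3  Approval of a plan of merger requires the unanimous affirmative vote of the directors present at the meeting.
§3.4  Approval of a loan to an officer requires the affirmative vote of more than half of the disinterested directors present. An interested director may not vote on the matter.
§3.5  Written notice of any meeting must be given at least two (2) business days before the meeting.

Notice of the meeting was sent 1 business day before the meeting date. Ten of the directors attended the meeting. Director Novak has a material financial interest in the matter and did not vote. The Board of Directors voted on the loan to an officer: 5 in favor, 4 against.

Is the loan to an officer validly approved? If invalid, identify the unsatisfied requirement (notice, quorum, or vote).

Invalid — notice requirement not satisfied.

Notice: 1 business day given; 2 required (1 < 2). Not satisfied.
Quorum: 10 present, but the 1 interested director does not count, leaving 9. Quorum is 9. Satisfied.
Vote: the loan to an officer requires a majority of the disinterested directors present (10 − 1 = 9). A majority of 9 is 5, so 5 affirmative votes are needed; 5 voted in favor. Satisfied.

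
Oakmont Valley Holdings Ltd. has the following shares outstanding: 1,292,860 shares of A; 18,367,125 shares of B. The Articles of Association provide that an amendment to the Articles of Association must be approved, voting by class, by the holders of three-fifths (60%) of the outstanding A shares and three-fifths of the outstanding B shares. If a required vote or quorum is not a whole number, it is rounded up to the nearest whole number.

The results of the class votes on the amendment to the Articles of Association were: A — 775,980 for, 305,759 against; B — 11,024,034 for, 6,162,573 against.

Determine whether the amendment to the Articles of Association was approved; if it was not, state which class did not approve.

Approved — every class gave the required vote.

A: 3/5 of 1292860 = 775716; 775,716 required, 775,980 in favor — approved.
B: 3/5 of 18367125 = 11020275; 11,020,275 required, 11,024,034 in favor — approved.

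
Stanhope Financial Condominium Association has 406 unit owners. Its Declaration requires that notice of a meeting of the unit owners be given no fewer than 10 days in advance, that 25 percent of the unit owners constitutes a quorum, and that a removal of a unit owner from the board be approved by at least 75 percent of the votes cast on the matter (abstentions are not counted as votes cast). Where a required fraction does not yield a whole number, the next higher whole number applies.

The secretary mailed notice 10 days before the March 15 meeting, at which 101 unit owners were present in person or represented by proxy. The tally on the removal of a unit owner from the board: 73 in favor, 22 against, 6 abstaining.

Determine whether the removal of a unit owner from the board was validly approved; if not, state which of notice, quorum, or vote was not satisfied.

Invalid — quorum requirement not satisfied.

Notice: 10 days given; 10 required. Satisfied.
Quorum: 25% of 406 = 101.50, rounded up to 102; 101 present. Not satisfied.
Vote: requires three-fourths of the votes cast (101 − 6 abstaining = 95); 3/4 of 95 = 71.25, rounded up to 72, so 72 needed; 73 in favor. Satisfied.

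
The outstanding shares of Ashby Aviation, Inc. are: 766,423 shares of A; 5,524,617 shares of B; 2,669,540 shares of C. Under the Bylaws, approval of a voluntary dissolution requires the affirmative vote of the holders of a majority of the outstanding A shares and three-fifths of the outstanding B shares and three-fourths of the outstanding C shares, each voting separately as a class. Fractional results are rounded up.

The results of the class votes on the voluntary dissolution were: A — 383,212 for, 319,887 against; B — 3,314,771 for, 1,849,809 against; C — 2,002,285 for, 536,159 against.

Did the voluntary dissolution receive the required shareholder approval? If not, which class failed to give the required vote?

A: a majority of 766423 is 383212; 383,212 required, 383,212 in favor — approved.
B: 3/5 of 5524617 = 3314770.20, rounded up to 3314771; 3,314,771 required, 3,314,771 in favor — approved.
C: 3/4 of 2669540 = 2002155; 2,002,155 required, 2,002,285 in favor — approved.

Approved — every class gave the required vote.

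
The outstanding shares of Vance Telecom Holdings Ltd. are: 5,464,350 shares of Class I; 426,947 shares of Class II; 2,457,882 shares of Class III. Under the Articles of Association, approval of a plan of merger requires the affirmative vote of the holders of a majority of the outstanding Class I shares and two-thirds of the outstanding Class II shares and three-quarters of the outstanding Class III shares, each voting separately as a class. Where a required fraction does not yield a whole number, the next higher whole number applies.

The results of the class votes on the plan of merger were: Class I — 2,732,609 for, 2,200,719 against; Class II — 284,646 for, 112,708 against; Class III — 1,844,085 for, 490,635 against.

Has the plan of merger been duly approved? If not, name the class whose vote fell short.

Class I: a majority of 5464350 is 2732176; 2,732,176 required, 2,732,609 in favor — approved.
Class II: 2/3 of 426947 = 284631.33, rounded up to 284632; 284,632 required, 284,646 in favor — approved.
Class III: 3/4 of 2457882 = 1843411.50, rounded up to 1843412; 1,843,412 required, 1,844,085 in favor — approved.

Approved — every class gave the required vote.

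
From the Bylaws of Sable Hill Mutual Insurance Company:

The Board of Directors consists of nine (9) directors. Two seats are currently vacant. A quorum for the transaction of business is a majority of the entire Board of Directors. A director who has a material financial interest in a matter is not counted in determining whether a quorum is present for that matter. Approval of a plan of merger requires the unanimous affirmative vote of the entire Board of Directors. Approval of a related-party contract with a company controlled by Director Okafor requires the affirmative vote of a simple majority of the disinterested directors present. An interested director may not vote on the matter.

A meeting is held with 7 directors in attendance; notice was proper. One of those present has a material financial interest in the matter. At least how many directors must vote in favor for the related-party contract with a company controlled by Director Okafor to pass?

The related-party contract with a company controlled by Director Okafor requires a majority of the disinterested directors present (7 − 1 = 6).
A majority of 6 is 4.

4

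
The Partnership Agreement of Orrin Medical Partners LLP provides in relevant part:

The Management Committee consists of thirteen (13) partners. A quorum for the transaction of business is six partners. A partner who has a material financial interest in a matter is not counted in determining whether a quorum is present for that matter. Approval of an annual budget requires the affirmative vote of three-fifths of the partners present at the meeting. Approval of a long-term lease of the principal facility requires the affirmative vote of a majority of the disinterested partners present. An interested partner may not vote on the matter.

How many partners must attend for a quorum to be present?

The quorum is fixed at 6.

6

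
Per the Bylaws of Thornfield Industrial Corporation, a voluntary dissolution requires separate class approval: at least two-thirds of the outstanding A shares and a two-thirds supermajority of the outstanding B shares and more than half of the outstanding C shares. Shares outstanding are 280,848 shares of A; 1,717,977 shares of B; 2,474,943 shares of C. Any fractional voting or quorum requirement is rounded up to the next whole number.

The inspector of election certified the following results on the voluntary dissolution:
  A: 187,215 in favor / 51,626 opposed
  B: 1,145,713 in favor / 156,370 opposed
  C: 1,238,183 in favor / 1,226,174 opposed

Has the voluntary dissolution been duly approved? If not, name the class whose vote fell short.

Not approved — the A shares did not give the required vote.

A: 2/3 of 280848 = 187232; 187,232 required, 187,215 in favor — not approved.
B: 2/3 of 1717977 = 1145318; 1,145,318 required, 1,145,713 in favor — approved.
C: a majority of 2474943 is 1237472; 1,237,472 required, 1,238,183 in favor — approved.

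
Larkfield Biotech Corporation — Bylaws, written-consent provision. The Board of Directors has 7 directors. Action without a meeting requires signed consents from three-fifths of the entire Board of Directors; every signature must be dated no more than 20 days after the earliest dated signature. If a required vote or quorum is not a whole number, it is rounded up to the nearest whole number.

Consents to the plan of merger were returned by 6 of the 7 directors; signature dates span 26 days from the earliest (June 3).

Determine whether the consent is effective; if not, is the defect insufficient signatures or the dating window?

Not effective — dating-window requirement not satisfied.

Signatures required: three-fifths of 7 — 3/5 of 7 = 4.20, rounded up to 5, so 5 needed; 6 signed. Sufficient.
Dating window: the latest signature is 26 days after the earliest; the limit is 20 days. Outside the window.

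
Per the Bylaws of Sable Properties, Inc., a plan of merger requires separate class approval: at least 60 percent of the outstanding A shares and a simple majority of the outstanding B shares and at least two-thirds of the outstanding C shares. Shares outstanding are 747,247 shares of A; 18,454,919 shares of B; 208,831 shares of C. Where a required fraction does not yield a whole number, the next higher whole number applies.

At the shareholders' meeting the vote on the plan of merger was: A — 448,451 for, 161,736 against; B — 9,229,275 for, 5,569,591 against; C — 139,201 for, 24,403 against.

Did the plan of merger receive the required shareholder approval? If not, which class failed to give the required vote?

Not approved — the C shares did not give the required vote.

A: 3/5 of 747247 = 448348.20, rounded up to 448349; 448,349 required, 448,451 in favor — approved.
B: a majority of 18454919 is 9227460; 9,227,460 required, 9,229,275 in favor — approved.
C: 2/3 of 208831 = 139220.67, rounded up to 139221; 139,221 required, 139,201 in favor — not approved.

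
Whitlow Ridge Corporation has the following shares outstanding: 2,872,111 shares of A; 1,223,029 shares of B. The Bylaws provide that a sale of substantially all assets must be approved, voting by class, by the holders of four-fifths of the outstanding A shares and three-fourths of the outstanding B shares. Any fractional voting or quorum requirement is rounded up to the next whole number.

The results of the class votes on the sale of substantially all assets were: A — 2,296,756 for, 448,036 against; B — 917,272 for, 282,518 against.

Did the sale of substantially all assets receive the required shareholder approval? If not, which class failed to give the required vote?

Not approved — the A shares did not give the required vote.

A: 4/5 of 2872111 = 2297688.80, rounded up to 2297689; 2,297,689 required, 2,296,756 in favor — not approved.
B: 3/4 of 1223029 = 917271.75, rounded up to 917272; 917,272 required, 917,272 in favor — approved.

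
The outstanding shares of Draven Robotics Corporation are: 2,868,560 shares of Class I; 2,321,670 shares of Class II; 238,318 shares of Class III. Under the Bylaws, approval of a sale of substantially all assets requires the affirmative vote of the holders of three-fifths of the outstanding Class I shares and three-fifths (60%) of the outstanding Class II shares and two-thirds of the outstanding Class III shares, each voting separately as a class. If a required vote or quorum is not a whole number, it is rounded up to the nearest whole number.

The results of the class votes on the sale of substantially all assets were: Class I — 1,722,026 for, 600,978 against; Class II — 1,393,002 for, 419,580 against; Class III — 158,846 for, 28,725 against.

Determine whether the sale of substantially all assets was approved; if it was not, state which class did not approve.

Class I: 3/5 of 2868560 = 1721136; 1,721,136 required, 1,722,026 in favor — approved.
Class II: 3/5 of 2321670 = 1393002; 1,393,002 required, 1,393,002 in favor — approved.
Class III: 2/3 of 238318 = 158878.67, rounded up to 158879; 158,879 required, 158,846 in favor — not approved.

Not approved — the Class III shares did not give the required vote.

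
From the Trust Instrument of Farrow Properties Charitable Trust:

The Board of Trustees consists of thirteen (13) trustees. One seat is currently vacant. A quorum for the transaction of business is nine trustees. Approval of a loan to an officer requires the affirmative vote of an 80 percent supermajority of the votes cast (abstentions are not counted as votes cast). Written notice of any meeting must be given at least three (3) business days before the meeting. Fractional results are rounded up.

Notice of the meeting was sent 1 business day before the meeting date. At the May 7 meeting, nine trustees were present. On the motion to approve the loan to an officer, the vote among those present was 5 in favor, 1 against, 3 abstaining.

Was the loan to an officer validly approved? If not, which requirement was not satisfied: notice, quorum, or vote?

Invalid — notice requirement not satisfied.

Notice: 1 business day given; 3 required (1 < 3). Not satisfied.
Quorum: 9 present; quorum is 9. Satisfied.
Vote: the loan to an officer requires four-fifths of the votes cast (9 present − 3 abstaining = 6). 4/5 of 6 = 4.80, rounded up to 5, so 5 affirmative votes are needed; 5 voted in favor. Satisfied.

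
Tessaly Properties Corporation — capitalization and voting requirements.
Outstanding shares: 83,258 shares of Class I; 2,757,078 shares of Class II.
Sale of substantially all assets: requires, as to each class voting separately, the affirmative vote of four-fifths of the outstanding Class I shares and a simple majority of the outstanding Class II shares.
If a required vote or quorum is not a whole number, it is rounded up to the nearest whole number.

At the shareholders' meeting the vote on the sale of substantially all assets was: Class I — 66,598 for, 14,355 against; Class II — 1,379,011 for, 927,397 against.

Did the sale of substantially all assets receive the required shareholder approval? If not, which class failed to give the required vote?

Class I: 4/5 of 83258 = 66606.40, rounded up to 66607; 66,607 required, 66,598 in favor — not approved.
Class II: a majority of 2757078 is 1378540; 1,378,540 required, 1,379,011 in favor — approved.

Not approved — the Class I shares did not give the required vote.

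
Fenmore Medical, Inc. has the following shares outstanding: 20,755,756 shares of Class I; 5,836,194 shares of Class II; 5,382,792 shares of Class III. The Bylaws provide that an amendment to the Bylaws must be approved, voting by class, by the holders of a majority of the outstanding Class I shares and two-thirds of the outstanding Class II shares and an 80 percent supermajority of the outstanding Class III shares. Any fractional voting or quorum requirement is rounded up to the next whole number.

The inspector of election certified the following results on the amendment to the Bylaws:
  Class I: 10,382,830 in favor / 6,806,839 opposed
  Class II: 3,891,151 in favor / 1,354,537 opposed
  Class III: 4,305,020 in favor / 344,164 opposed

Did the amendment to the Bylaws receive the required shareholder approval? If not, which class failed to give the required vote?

Class I: a majority of 20755756 is 10377879; 10,377,879 required, 10,382,830 in favor — approved.
Class II: 2/3 of 5836194 = 3890796; 3,890,796 required, 3,891,151 in favor — approved.
Class III: 4/5 of 5382792 = 4306233.60, rounded up to 4306234; 4,306,234 required, 4,305,020 in favor — not approved.

Not approved — the Class III shares did not give the required vote.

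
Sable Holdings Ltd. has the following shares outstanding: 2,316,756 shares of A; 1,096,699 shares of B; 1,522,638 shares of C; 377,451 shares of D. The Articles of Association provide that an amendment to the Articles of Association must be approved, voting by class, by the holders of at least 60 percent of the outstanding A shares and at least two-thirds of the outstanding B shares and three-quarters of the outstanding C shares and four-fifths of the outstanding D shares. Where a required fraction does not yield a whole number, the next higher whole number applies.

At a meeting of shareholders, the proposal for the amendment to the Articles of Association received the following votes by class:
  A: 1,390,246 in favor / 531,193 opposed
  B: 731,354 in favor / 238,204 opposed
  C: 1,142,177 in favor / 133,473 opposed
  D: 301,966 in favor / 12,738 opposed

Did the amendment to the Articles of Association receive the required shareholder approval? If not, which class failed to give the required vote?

Approved — every class gave the required vote.

A: 3/5 of 2316756 = 1390053.60, rounded up to 1390054; 1,390,054 required, 1,390,246 in favor — approved.
B: 2/3 of 1096699 = 731132.67, rounded up to 731133; 731,133 required, 731,354 in favor — approved.
C: 3/4 of 1522638 = 1141978.50, rounded up to 1141979; 1,141,979 required, 1,142,177 in favor — approved.
D: 4/5 of 377451 = 301960.80, rounded up to 301961; 301,961 required, 301,966 in favor — approved.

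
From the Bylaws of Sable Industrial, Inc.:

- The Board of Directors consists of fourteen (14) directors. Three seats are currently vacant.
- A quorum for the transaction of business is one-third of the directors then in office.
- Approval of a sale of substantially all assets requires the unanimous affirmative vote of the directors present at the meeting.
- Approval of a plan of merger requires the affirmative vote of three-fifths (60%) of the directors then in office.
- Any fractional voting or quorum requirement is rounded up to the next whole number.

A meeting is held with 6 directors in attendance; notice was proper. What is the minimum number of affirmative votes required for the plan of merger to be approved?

The plan of merger requires three-fifths of the directors then in office (11).
3/5 of 11 = 6.60, rounded up to 7.
(Only 6 can vote, so the plan of merger cannot pass at this meeting, but the required vote is still 7.)

7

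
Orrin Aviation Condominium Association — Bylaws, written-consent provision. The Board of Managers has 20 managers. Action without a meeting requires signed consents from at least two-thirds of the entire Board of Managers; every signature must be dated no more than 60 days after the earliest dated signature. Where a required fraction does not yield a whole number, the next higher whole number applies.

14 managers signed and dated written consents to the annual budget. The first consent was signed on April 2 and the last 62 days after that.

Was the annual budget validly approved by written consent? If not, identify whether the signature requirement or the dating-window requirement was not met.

Signatures required: at least two-thirds of 20 — 2/3 of 20 = 13.33, rounded up to 14, so 14 needed; 14 signed. Sufficient.
Dating window: the latest signature is 62 days after the earliest; the limit is 60 days. Outside the window.

Not effective — dating-window requirement not satisfied.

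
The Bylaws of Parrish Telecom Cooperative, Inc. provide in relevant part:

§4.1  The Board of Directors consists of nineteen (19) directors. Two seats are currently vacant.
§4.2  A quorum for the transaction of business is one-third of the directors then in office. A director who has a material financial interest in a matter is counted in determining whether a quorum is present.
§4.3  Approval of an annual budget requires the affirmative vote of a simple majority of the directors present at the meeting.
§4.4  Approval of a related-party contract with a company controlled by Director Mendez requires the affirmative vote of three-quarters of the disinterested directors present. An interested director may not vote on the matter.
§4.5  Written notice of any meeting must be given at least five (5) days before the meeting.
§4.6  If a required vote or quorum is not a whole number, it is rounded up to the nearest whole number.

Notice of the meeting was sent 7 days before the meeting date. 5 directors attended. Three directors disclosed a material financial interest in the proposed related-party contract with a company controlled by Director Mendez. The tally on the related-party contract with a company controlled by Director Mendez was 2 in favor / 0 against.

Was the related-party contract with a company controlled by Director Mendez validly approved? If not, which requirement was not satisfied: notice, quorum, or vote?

Invalid — quorum requirement not satisfied.

Notice: 7 days given; 5 required (7 ≥ 5). Satisfied.
Quorum: 5 present (interested directors count toward quorum); quorum is 6. Not satisfied.
Vote: the related-party contract with a company controlled by Director Mendez requires three-fourths of the disinterested directors present (5 − 3 = 2). 3/4 of 2 = 1.50, rounded up to 2, so 2 affirmative votes are needed; 2 voted in favor. Satisfied. (Moot — without a quorum no business can be validly transacted.)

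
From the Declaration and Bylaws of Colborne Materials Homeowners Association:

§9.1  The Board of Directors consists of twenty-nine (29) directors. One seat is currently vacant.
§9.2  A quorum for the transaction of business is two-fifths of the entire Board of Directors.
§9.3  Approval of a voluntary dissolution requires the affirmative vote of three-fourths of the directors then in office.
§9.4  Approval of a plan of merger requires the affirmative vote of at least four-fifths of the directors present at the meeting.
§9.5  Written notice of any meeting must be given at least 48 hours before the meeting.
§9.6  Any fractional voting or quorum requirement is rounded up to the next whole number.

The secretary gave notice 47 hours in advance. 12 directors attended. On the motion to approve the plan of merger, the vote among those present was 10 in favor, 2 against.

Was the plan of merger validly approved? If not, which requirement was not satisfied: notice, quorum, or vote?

Invalid — notice requirement not satisfied.

Notice: 47 hours given; 48 required (47 < 48). Not satisfied.
Quorum: 12 present; quorum is 12. Satisfied.
Vote: the plan of merger requires four-fifths of the directors present (12). 4/5 of 12 = 9.60, rounded up to 10, so 10 affirmative votes are needed; 10 voted in favor. Satisfied.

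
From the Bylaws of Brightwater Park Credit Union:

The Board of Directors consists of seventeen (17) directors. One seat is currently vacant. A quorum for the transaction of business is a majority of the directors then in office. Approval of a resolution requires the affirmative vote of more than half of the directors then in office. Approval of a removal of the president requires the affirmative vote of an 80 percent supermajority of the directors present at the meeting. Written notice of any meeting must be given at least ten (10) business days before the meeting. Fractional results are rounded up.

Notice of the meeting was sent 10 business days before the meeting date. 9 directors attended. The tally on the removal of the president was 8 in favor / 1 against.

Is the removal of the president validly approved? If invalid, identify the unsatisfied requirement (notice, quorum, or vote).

Valid — all requirements satisfied.

Notice: 10 business days given; 10 required (10 ≥ 10). Satisfied.
Quorum: 9 present; quorum is 9. Satisfied.
Vote: the removal of the president requires four-fifths of the directors present (9). 4/5 of 9 = 7.20, rounded up to 8, so 8 affirmative votes are needed; 8 voted in favor. Satisfied.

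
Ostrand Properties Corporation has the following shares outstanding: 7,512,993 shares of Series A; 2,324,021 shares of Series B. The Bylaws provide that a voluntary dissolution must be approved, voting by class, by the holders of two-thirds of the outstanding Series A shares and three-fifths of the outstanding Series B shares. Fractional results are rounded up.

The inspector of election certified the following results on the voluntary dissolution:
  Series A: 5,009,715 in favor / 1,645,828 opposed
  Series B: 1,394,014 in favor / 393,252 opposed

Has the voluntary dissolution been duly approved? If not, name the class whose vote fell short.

Series A: 2/3 of 7512993 = 5008662; 5,008,662 required, 5,009,715 in favor — approved.
Series B: 3/5 of 2324021 = 1394412.60, rounded up to 1394413; 1,394,413 required, 1,394,014 in favor — not approved.

Not approved — the Series B shares did not give the required vote.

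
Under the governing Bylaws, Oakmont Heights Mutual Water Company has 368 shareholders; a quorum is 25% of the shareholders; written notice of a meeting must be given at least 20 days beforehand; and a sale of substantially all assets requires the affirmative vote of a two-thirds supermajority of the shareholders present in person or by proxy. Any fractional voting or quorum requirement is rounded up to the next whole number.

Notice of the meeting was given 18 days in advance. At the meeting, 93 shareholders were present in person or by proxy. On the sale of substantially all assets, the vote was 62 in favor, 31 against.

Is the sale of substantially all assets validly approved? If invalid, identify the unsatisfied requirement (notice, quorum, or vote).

Invalid — notice requirement not satisfied.

Notice: 18 days given; 20 required. Not satisfied.
Quorum: 25% of 368 = 92; 93 present. Satisfied.
Vote: requires two-thirds of those present (93); 2/3 of 93 = 62, so 62 needed; 62 in favor. Satisfied.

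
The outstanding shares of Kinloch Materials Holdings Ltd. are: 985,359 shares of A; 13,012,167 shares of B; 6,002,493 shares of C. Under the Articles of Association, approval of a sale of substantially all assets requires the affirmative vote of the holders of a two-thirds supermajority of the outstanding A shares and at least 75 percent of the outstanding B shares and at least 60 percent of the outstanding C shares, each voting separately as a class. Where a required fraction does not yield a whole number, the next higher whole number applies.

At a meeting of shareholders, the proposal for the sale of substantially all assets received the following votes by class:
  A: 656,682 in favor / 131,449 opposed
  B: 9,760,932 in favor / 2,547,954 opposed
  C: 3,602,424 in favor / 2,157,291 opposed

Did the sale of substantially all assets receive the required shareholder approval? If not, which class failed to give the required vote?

Not approved — the A shares did not give the required vote.

A: 2/3 of 985359 = 656906; 656,906 required, 656,682 in favor — not approved.
B: 3/4 of 13012167 = 9759125.25, rounded up to 9759126; 9,759,126 required, 9,760,932 in favor — approved.
C: 3/5 of 6002493 = 3601495.80, rounded up to 3601496; 3,601,496 required, 3,602,424 in favor — approved.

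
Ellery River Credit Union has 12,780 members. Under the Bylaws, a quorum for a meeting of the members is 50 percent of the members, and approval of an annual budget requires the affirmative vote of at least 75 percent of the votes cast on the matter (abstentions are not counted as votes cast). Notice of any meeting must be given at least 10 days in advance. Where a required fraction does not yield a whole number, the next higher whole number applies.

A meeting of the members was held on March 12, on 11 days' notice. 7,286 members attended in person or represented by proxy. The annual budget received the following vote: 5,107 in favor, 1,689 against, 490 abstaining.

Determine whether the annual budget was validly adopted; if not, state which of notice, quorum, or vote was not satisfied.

Notice: 11 days given; 10 required. Satisfied.
Quorum: 50% of 12,780 = 6,390; 7,286 present. Satisfied.
Vote: requires three-fourths of the votes cast (7,286 − 490 abstaining = 6,796); 3/4 of 6796 = 5097, so 5,097 needed; 5,107 in favor. Satisfied.

Valid — all requirements satisfied.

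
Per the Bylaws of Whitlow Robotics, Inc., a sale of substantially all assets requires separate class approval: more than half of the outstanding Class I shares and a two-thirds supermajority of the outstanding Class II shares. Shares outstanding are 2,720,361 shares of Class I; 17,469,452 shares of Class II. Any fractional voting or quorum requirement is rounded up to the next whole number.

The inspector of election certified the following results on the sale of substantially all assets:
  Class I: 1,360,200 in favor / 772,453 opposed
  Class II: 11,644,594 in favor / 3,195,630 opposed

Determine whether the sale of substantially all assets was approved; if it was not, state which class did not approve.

Not approved — the Class II shares did not give the required vote.

Class I: a majority of 2720361 is 1360181; 1,360,181 required, 1,360,200 in favor — approved.
Class II: 2/3 of 17469452 = 11646301.33, rounded up to 11646302; 11,646,302 required, 11,644,594 in favor — not approved.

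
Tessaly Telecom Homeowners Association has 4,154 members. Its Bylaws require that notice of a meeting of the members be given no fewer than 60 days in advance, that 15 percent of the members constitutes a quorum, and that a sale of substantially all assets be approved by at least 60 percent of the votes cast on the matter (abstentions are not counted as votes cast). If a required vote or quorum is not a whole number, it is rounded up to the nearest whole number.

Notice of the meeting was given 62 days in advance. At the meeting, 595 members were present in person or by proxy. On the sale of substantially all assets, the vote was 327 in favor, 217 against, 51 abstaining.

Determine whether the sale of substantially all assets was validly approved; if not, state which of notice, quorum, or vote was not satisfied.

Notice: 62 days given; 60 required. Satisfied.
Quorum: 15% of 4,154 = 623.10, rounded up to 624; 595 present. Not satisfied.
Vote: requires three-fifths of the votes cast (595 − 51 abstaining = 544); 3/5 of 544 = 326.40, rounded up to 327, so 327 needed; 327 in favor. Satisfied.

Invalid — quorum requirement not satisfied.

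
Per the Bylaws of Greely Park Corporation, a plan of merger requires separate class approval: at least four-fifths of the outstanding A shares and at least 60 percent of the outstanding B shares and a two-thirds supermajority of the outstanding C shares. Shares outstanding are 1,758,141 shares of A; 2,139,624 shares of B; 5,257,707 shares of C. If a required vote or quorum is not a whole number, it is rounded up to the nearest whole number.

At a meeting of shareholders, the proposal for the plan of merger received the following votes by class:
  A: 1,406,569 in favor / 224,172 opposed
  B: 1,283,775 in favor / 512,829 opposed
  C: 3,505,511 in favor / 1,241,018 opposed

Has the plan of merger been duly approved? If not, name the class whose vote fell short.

A: 4/5 of 1758141 = 1406512.80, rounded up to 1406513; 1,406,513 required, 1,406,569 in favor — approved.
B: 3/5 of 2139624 = 1283774.40, rounded up to 1283775; 1,283,775 required, 1,283,775 in favor — approved.
C: 2/3 of 5257707 = 3505138; 3,505,138 required, 3,505,511 in favor — approved.

Approved — every class gave the required vote.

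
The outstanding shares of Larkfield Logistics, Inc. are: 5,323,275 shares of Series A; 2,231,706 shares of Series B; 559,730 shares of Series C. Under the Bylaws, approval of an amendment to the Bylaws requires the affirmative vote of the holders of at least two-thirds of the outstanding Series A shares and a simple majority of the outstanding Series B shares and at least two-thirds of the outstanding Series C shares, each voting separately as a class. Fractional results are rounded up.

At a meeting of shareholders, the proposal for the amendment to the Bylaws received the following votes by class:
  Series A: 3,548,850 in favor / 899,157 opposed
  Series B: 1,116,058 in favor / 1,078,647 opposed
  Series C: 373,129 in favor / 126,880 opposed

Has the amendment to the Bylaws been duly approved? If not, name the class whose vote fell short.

Series A: 2/3 of 5323275 = 3548850; 3,548,850 required, 3,548,850 in favor — approved.
Series B: a majority of 2231706 is 1115854; 1,115,854 required, 1,116,058 in favor — approved.
Series C: 2/3 of 559730 = 373153.33, rounded up to 373154; 373,154 required, 373,129 in favor — not approved.

Not approved — the Series C shares did not give the required vote.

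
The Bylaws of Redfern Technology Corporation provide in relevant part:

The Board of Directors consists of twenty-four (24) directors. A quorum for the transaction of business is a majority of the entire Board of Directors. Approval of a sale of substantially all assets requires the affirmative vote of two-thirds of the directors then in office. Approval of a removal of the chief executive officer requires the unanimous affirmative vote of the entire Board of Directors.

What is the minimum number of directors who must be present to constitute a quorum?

13

A majority of 24 is 13.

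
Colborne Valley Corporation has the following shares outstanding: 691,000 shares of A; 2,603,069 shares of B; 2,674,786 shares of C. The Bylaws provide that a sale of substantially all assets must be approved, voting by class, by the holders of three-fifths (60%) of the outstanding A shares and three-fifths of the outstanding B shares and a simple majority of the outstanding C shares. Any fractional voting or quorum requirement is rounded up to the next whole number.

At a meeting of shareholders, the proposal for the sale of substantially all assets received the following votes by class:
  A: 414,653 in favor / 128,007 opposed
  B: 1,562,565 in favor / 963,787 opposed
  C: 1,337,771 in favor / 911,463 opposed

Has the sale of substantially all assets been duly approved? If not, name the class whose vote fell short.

A: 3/5 of 691000 = 414600; 414,600 required, 414,653 in favor — approved.
B: 3/5 of 2603069 = 1561841.40, rounded up to 1561842; 1,561,842 required, 1,562,565 in favor — approved.
C: a majority of 2674786 is 1337394; 1,337,394 required, 1,337,771 in favor — approved.

Approved — every class gave the required vote.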